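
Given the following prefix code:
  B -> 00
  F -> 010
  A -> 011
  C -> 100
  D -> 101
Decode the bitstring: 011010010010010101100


Decoding step by step:
Bits 011 -> A
Bits 010 -> F
Bits 010 -> F
Bits 010 -> F
Bits 010 -> F
Bits 101 -> D
Bits 100 -> C


Decoded message: AFFFFDC


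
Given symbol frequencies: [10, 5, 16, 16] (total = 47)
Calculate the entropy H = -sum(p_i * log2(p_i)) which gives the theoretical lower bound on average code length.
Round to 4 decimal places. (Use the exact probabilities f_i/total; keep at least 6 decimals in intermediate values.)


Per-symbol terms -p_i * log2(p_i) with p_i = f_i/47:
  p = 10/47 = 0.212766: log2(p) = -2.232661, -p*log2(p) = 0.475034
  p = 5/47 = 0.106383: log2(p) = -3.232661, -p*log2(p) = 0.343900
  p = 16/47 = 0.340426: log2(p) = -1.554589, -p*log2(p) = 0.529222
  p = 16/47 = 0.340426: log2(p) = -1.554589, -p*log2(p) = 0.529222
H = 0.475034 + 0.343900 + 0.529222 + 0.529222 = 1.877378

H = 1.8774 bits/symbol


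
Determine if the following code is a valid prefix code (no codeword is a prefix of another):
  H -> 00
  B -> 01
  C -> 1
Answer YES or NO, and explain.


Checking each pair (does one codeword prefix another?):
  H='00' vs B='01': no prefix
  H='00' vs C='1': no prefix
  B='01' vs H='00': no prefix
  B='01' vs C='1': no prefix
  C='1' vs H='00': no prefix
  C='1' vs B='01': no prefix
No violation found over all pairs.

YES -- this is a valid prefix code. No codeword is a prefix of any other codeword.


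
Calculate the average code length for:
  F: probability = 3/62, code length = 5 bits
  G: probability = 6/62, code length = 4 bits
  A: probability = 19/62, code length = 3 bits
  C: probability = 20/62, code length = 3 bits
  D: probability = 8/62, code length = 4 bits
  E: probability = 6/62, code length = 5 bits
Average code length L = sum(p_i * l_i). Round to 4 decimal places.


Weighted contributions p_i * l_i:
  F: (3/62) * 5 = 15/62
  G: (6/62) * 4 = 24/62
  A: (19/62) * 3 = 57/62
  C: (20/62) * 3 = 60/62
  D: (8/62) * 4 = 32/62
  E: (6/62) * 5 = 30/62
Sum = (15 + 24 + 57 + 60 + 32 + 30)/62 = 218/62

L = 218/62 = 3.5161 bits/symbol


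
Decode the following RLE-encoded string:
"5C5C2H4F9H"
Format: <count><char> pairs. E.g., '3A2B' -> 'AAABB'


Expanding each <count><char> pair:
  5C -> 'CCCCC'
  5C -> 'CCCCC'
  2H -> 'HH'
  4F -> 'FFFF'
  9H -> 'HHHHHHHHH'

Decoded = CCCCCCCCCCHHFFFFHHHHHHHHH


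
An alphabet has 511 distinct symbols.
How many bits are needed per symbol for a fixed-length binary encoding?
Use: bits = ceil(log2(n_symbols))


log2(511) = 8.9972
Bracket: 2^8 = 256 < 511 <= 2^9 = 512
So ceil(log2(511)) = 9

bits = ceil(log2(511)) = ceil(8.9972) = 9 bits


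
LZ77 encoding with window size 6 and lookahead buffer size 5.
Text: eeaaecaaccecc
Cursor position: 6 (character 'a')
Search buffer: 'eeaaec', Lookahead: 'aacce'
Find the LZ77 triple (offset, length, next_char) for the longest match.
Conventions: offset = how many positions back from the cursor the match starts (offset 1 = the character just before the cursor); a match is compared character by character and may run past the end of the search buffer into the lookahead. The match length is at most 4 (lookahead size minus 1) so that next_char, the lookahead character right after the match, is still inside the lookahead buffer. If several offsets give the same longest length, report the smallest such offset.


Try each offset into the search buffer:
  offset=1 (pos 5, char 'c'): match length 0
  offset=2 (pos 4, char 'e'): match length 0
  offset=3 (pos 3, char 'a'): match length 1
  offset=4 (pos 2, char 'a'): match length 2
  offset=5 (pos 1, char 'e'): match length 0
  offset=6 (pos 0, char 'e'): match length 0
Longest match has length 2 at offset 4.
next_char = character at position 6 + 2 = 8 -> 'c'

Best match: offset=4, length=2 (matching 'aa' starting at position 2)
LZ77 triple: (4, 2, 'c')


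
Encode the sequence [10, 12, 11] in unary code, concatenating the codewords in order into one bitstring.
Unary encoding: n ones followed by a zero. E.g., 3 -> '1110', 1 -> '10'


Encode each number as n ones followed by a terminating 0:
  10 -> 11111111110 (11 bits)
  12 -> 1111111111110 (13 bits)
  11 -> 111111111110 (12 bits)
Total length = 11 + 13 + 12 = 36 bits.

Unary([10, 12, 11]) = 111111111101111111111110111111111110 (36 bits)


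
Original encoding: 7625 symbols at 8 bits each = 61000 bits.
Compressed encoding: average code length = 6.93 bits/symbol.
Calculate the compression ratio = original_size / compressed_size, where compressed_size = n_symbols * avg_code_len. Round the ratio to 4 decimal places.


original_size = n_symbols * orig_bits = 7625 * 8 = 61000 bits
compressed_size = n_symbols * avg_code_len = 7625 * 6.93 = 52841.25 bits
ratio = original_size / compressed_size = 61000 / 52841.25 = 1.1544

Compression ratio = 1.1544


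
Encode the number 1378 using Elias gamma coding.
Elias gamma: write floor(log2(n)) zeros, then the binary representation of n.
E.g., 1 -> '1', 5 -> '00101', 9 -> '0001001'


num_bits = floor(log2(1378)) + 1 = 11
leading_zeros = num_bits - 1 = 10
binary(1378) = 10101100010

Elias gamma(1378) = '0000000000' + '10101100010' = 000000000010101100010 (21 bits)


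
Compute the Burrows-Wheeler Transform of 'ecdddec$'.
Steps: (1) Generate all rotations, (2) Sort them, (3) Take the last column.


Rotations (sorted):
  0: $ecdddec -> last char: c
  1: c$ecddde -> last char: e
  2: cdddec$e -> last char: e
  3: dddec$ec -> last char: c
  4: ddec$ecd -> last char: d
  5: dec$ecdd -> last char: d
  6: ec$ecddd -> last char: d
  7: ecdddec$ -> last char: $


BWT = ceecddd$


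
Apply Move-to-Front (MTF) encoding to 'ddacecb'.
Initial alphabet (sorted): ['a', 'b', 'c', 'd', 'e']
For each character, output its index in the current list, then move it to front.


MTF encoding:
'd': index 3 in ['a', 'b', 'c', 'd', 'e'] -> ['d', 'a', 'b', 'c', 'e']
'd': index 0 in ['d', 'a', 'b', 'c', 'e'] -> ['d', 'a', 'b', 'c', 'e']
'a': index 1 in ['d', 'a', 'b', 'c', 'e'] -> ['a', 'd', 'b', 'c', 'e']
'c': index 3 in ['a', 'd', 'b', 'c', 'e'] -> ['c', 'a', 'd', 'b', 'e']
'e': index 4 in ['c', 'a', 'd', 'b', 'e'] -> ['e', 'c', 'a', 'd', 'b']
'c': index 1 in ['e', 'c', 'a', 'd', 'b'] -> ['c', 'e', 'a', 'd', 'b']
'b': index 4 in ['c', 'e', 'a', 'd', 'b'] -> ['b', 'c', 'e', 'a', 'd']


Output: [3, 0, 1, 3, 4, 1, 4]


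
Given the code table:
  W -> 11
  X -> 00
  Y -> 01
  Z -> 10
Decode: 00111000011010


Decoding:
00 -> X
11 -> W
10 -> Z
00 -> X
01 -> Y
10 -> Z
10 -> Z


Result: XWZXYZZ


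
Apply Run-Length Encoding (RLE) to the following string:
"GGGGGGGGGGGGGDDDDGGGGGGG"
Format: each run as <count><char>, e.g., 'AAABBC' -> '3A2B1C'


Scanning runs left to right:
  i=0: run of 'G' x 13 -> '13G'
  i=13: run of 'D' x 4 -> '4D'
  i=17: run of 'G' x 7 -> '7G'

RLE = 13G4D7G


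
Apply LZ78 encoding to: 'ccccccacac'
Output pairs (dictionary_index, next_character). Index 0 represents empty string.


LZ78 encoding steps:
Dictionary: {0: ''}
Step 1: w='' (idx 0), next='c' -> output (0, 'c'), add 'c' as idx 1
Step 2: w='c' (idx 1), next='c' -> output (1, 'c'), add 'cc' as idx 2
Step 3: w='cc' (idx 2), next='c' -> output (2, 'c'), add 'ccc' as idx 3
Step 4: w='' (idx 0), next='a' -> output (0, 'a'), add 'a' as idx 4
Step 5: w='c' (idx 1), next='a' -> output (1, 'a'), add 'ca' as idx 5
Step 6: w='c' (idx 1), end of input -> output (1, '')


Encoded: [(0, 'c'), (1, 'c'), (2, 'c'), (0, 'a'), (1, 'a'), (1, '')]


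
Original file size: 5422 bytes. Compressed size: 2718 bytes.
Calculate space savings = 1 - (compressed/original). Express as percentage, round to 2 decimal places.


ratio = compressed/original = 2718/5422 = 0.501291
savings = 1 - ratio = 1 - 0.501291 = 0.498709
as a percentage: 0.498709 * 100 = 49.87%

Space savings = 1 - 2718/5422 = 49.87%


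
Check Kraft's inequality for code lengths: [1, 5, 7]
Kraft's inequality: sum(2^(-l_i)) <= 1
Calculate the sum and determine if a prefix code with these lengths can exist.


Sum = 2^(-1) + 2^(-5) + 2^(-7)
    = 0.5 + 0.03125 + 0.0078125
    = 69/128 = 0.5390625
Since 0.5390625 <= 1, Kraft's inequality IS satisfied.
A prefix code with these lengths CAN exist.

Kraft sum = 0.5390625. Satisfied.


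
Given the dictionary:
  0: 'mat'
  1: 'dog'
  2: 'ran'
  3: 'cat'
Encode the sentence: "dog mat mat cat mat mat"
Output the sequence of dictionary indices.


Look up each word in the dictionary:
  'dog' -> 1
  'mat' -> 0
  'mat' -> 0
  'cat' -> 3
  'mat' -> 0
  'mat' -> 0

Encoded: [1, 0, 0, 3, 0, 0]


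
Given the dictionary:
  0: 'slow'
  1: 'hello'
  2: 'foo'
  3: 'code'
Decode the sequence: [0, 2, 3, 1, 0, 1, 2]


Look up each index in the dictionary:
  0 -> 'slow'
  2 -> 'foo'
  3 -> 'code'
  1 -> 'hello'
  0 -> 'slow'
  1 -> 'hello'
  2 -> 'foo'

Decoded: "slow foo code hello slow hello foo"


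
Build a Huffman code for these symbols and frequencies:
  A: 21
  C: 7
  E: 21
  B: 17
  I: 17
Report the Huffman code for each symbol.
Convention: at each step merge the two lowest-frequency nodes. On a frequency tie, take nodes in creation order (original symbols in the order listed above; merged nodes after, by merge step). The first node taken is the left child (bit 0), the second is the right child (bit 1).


Huffman tree construction:
Step 1: Merge C(7) + B(17) = 24
Step 2: Merge I(17) + A(21) = 38
Step 3: Merge E(21) + (C+B)(24) = 45
Step 4: Merge (I+A)(38) + (E+(C+B))(45) = 83
Read each symbol's code off the tree from the root (left child = 0, right child = 1).

Codes:
  A: 01 (length 2)
  C: 110 (length 3)
  E: 10 (length 2)
  B: 111 (length 3)
  I: 00 (length 2)
Average code length: 190/83 = 2.2892 bits/symbol


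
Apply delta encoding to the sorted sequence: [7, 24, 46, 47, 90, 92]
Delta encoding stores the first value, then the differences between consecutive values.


First value: 7
Deltas:
  24 - 7 = 17
  46 - 24 = 22
  47 - 46 = 1
  90 - 47 = 43
  92 - 90 = 2


Delta encoded: [7, 17, 22, 1, 43, 2]


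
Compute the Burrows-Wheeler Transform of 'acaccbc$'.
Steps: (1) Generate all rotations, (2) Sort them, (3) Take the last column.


Rotations (sorted):
  0: $acaccbc -> last char: c
  1: acaccbc$ -> last char: $
  2: accbc$ac -> last char: c
  3: bc$acacc -> last char: c
  4: c$acaccb -> last char: b
  5: caccbc$a -> last char: a
  6: cbc$acac -> last char: c
  7: ccbc$aca -> last char: a


BWT = c$ccbaca


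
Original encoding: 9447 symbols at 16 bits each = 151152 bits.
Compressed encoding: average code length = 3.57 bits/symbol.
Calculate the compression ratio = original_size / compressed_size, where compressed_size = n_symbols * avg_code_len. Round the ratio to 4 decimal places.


original_size = n_symbols * orig_bits = 9447 * 16 = 151152 bits
compressed_size = n_symbols * avg_code_len = 9447 * 3.57 = 33725.79 bits
ratio = original_size / compressed_size = 151152 / 33725.79 = 4.4818

Compression ratio = 4.4818


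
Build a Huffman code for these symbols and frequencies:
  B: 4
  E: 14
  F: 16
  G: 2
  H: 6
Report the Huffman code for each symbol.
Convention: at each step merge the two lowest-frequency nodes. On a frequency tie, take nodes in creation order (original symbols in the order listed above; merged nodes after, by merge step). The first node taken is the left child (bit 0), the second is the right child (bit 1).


Huffman tree construction:
Step 1: Merge G(2) + B(4) = 6
Step 2: Merge H(6) + (G+B)(6) = 12
Step 3: Merge (H+(G+B))(12) + E(14) = 26
Step 4: Merge F(16) + ((H+(G+B))+E)(26) = 42
Read each symbol's code off the tree from the root (left child = 0, right child = 1).

Codes:
  B: 1011 (length 4)
  E: 11 (length 2)
  F: 0 (length 1)
  G: 1010 (length 4)
  H: 100 (length 3)
Average code length: 86/42 = 2.0476 bits/symbol


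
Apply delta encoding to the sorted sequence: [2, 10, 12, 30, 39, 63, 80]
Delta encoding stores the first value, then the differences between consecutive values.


First value: 2
Deltas:
  10 - 2 = 8
  12 - 10 = 2
  30 - 12 = 18
  39 - 30 = 9
  63 - 39 = 24
  80 - 63 = 17


Delta encoded: [2, 8, 2, 18, 9, 24, 17]


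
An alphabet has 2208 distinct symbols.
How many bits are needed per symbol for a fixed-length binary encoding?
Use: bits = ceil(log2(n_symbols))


log2(2208) = 11.1085
Bracket: 2^11 = 2048 < 2208 <= 2^12 = 4096
So ceil(log2(2208)) = 12

bits = ceil(log2(2208)) = ceil(11.1085) = 12 bits


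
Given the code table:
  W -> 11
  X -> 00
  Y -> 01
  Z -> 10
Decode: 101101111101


Decoding:
10 -> Z
11 -> W
01 -> Y
11 -> W
11 -> W
01 -> Y


Result: ZWYWWY


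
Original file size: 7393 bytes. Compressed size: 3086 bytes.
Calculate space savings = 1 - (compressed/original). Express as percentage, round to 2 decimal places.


ratio = compressed/original = 3086/7393 = 0.417422
savings = 1 - ratio = 1 - 0.417422 = 0.582578
as a percentage: 0.582578 * 100 = 58.26%

Space savings = 1 - 3086/7393 = 58.26%


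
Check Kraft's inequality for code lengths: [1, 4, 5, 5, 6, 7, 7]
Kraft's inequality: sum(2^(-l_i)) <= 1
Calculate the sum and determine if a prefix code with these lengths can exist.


Sum = 2^(-1) + 2^(-4) + 2^(-5) + 2^(-5) + 2^(-6) + 2^(-7) + 2^(-7)
    = 0.5 + 0.0625 + 0.03125 + 0.03125 + 0.015625 + 0.0078125 + 0.0078125
    = 84/128 = 0.65625
Since 0.65625 <= 1, Kraft's inequality IS satisfied.
A prefix code with these lengths CAN exist.

Kraft sum = 0.65625. Satisfied.


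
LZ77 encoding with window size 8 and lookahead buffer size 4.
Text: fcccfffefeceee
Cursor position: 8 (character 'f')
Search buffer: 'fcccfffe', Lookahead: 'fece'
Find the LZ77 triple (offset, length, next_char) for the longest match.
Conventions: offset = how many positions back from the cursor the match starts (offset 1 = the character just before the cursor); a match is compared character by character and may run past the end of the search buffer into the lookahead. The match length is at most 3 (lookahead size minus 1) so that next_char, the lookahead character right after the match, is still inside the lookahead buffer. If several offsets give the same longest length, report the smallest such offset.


Try each offset into the search buffer:
  offset=1 (pos 7, char 'e'): match length 0
  offset=2 (pos 6, char 'f'): match length 2
  offset=3 (pos 5, char 'f'): match length 1
  offset=4 (pos 4, char 'f'): match length 1
  offset=5 (pos 3, char 'c'): match length 0
  offset=6 (pos 2, char 'c'): match length 0
  offset=7 (pos 1, char 'c'): match length 0
  offset=8 (pos 0, char 'f'): match length 1
Longest match has length 2 at offset 2.
next_char = character at position 8 + 2 = 10 -> 'c'

Best match: offset=2, length=2 (matching 'fe' starting at position 6)
LZ77 triple: (2, 2, 'c')


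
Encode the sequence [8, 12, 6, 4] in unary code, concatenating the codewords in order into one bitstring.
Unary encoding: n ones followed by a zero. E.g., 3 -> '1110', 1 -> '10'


Encode each number as n ones followed by a terminating 0:
  8 -> 111111110 (9 bits)
  12 -> 1111111111110 (13 bits)
  6 -> 1111110 (7 bits)
  4 -> 11110 (5 bits)
Total length = 9 + 13 + 7 + 5 = 34 bits.

Unary([8, 12, 6, 4]) = 1111111101111111111110111111011110 (34 bits)


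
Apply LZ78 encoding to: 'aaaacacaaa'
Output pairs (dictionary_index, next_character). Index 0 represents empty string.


LZ78 encoding steps:
Dictionary: {0: ''}
Step 1: w='' (idx 0), next='a' -> output (0, 'a'), add 'a' as idx 1
Step 2: w='a' (idx 1), next='a' -> output (1, 'a'), add 'aa' as idx 2
Step 3: w='a' (idx 1), next='c' -> output (1, 'c'), add 'ac' as idx 3
Step 4: w='ac' (idx 3), next='a' -> output (3, 'a'), add 'aca' as idx 4
Step 5: w='aa' (idx 2), end of input -> output (2, '')


Encoded: [(0, 'a'), (1, 'a'), (1, 'c'), (3, 'a'), (2, '')]


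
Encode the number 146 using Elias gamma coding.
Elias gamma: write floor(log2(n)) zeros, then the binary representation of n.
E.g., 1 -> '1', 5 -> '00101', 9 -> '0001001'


num_bits = floor(log2(146)) + 1 = 8
leading_zeros = num_bits - 1 = 7
binary(146) = 10010010

Elias gamma(146) = '0000000' + '10010010' = 000000010010010 (15 bits)


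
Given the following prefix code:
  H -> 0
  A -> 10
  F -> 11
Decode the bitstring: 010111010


Decoding step by step:
Bits 0 -> H
Bits 10 -> A
Bits 11 -> F
Bits 10 -> A
Bits 10 -> A


Decoded message: HAFAA


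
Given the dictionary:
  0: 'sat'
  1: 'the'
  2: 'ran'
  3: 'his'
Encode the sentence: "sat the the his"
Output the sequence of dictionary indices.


Look up each word in the dictionary:
  'sat' -> 0
  'the' -> 1
  'the' -> 1
  'his' -> 3

Encoded: [0, 1, 1, 3]


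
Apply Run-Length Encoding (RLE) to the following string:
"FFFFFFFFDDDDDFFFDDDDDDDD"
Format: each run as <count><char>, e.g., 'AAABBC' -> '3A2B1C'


Scanning runs left to right:
  i=0: run of 'F' x 8 -> '8F'
  i=8: run of 'D' x 5 -> '5D'
  i=13: run of 'F' x 3 -> '3F'
  i=16: run of 'D' x 8 -> '8D'

RLE = 8F5D3F8D


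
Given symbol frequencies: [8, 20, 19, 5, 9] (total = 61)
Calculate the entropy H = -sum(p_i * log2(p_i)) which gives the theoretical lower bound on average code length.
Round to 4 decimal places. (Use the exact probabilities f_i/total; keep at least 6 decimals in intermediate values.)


Per-symbol terms -p_i * log2(p_i) with p_i = f_i/61:
  p = 8/61 = 0.131148: log2(p) = -2.930737, -p*log2(p) = 0.384359
  p = 20/61 = 0.327869: log2(p) = -1.608809, -p*log2(p) = 0.527478
  p = 19/61 = 0.311475: log2(p) = -1.682810, -p*log2(p) = 0.524154
  p = 5/61 = 0.081967: log2(p) = -3.608809, -p*log2(p) = 0.295804
  p = 9/61 = 0.147541: log2(p) = -2.760812, -p*log2(p) = 0.407333
H = 0.384359 + 0.527478 + 0.524154 + 0.295804 + 0.407333 = 2.139128

H = 2.1391 bits/symbol


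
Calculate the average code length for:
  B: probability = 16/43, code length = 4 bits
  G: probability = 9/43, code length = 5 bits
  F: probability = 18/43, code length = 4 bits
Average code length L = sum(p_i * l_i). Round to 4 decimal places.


Weighted contributions p_i * l_i:
  B: (16/43) * 4 = 64/43
  G: (9/43) * 5 = 45/43
  F: (18/43) * 4 = 72/43
Sum = (64 + 45 + 72)/43 = 181/43

L = 181/43 = 4.2093 bits/symbol


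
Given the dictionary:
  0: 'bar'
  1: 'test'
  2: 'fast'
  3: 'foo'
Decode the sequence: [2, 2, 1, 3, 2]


Look up each index in the dictionary:
  2 -> 'fast'
  2 -> 'fast'
  1 -> 'test'
  3 -> 'foo'
  2 -> 'fast'

Decoded: "fast fast test foo fast"


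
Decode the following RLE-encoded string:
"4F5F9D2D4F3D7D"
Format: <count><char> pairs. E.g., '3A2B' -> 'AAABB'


Expanding each <count><char> pair:
  4F -> 'FFFF'
  5F -> 'FFFFF'
  9D -> 'DDDDDDDDD'
  2D -> 'DD'
  4F -> 'FFFF'
  3D -> 'DDD'
  7D -> 'DDDDDDD'

Decoded = FFFFFFFFFDDDDDDDDDDDFFFFDDDDDDDDDD


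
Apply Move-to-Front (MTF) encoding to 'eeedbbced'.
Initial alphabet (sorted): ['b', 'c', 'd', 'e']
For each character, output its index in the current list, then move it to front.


MTF encoding:
'e': index 3 in ['b', 'c', 'd', 'e'] -> ['e', 'b', 'c', 'd']
'e': index 0 in ['e', 'b', 'c', 'd'] -> ['e', 'b', 'c', 'd']
'e': index 0 in ['e', 'b', 'c', 'd'] -> ['e', 'b', 'c', 'd']
'd': index 3 in ['e', 'b', 'c', 'd'] -> ['d', 'e', 'b', 'c']
'b': index 2 in ['d', 'e', 'b', 'c'] -> ['b', 'd', 'e', 'c']
'b': index 0 in ['b', 'd', 'e', 'c'] -> ['b', 'd', 'e', 'c']
'c': index 3 in ['b', 'd', 'e', 'c'] -> ['c', 'b', 'd', 'e']
'e': index 3 in ['c', 'b', 'd', 'e'] -> ['e', 'c', 'b', 'd']
'd': index 3 in ['e', 'c', 'b', 'd'] -> ['d', 'e', 'c', 'b']


Output: [3, 0, 0, 3, 2, 0, 3, 3, 3]


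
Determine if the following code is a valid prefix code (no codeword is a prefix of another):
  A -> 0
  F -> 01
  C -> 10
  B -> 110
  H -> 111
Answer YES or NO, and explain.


Checking each pair (does one codeword prefix another?):
  A='0' vs F='01': prefix -- VIOLATION

NO -- this is NOT a valid prefix code. A (0) is a prefix of F (01).


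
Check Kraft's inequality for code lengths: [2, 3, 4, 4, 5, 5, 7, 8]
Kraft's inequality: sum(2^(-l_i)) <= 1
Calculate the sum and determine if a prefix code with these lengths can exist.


Sum = 2^(-2) + 2^(-3) + 2^(-4) + 2^(-4) + 2^(-5) + 2^(-5) + 2^(-7) + 2^(-8)
    = 0.25 + 0.125 + 0.0625 + 0.0625 + 0.03125 + 0.03125 + 0.0078125 + 0.00390625
    = 147/256 = 0.57421875
Since 0.57421875 <= 1, Kraft's inequality IS satisfied.
A prefix code with these lengths CAN exist.

Kraft sum = 0.57421875. Satisfied.


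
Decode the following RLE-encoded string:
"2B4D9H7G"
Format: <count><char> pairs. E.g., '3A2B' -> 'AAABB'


Expanding each <count><char> pair:
  2B -> 'BB'
  4D -> 'DDDD'
  9H -> 'HHHHHHHHH'
  7G -> 'GGGGGGG'

Decoded = BBDDDDHHHHHHHHHGGGGGGG


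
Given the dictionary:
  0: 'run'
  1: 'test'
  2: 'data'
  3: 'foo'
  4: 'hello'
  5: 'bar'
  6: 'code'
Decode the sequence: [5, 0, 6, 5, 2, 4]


Look up each index in the dictionary:
  5 -> 'bar'
  0 -> 'run'
  6 -> 'code'
  5 -> 'bar'
  2 -> 'data'
  4 -> 'hello'

Decoded: "bar run code bar data hello"


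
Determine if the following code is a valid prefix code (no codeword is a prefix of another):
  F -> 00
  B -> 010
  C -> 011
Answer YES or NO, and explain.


Checking each pair (does one codeword prefix another?):
  F='00' vs B='010': no prefix
  F='00' vs C='011': no prefix
  B='010' vs F='00': no prefix
  B='010' vs C='011': no prefix
  C='011' vs F='00': no prefix
  C='011' vs B='010': no prefix
No violation found over all pairs.

YES -- this is a valid prefix code. No codeword is a prefix of any other codeword.


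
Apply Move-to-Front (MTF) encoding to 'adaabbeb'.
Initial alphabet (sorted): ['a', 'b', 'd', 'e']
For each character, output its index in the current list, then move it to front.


MTF encoding:
'a': index 0 in ['a', 'b', 'd', 'e'] -> ['a', 'b', 'd', 'e']
'd': index 2 in ['a', 'b', 'd', 'e'] -> ['d', 'a', 'b', 'e']
'a': index 1 in ['d', 'a', 'b', 'e'] -> ['a', 'd', 'b', 'e']
'a': index 0 in ['a', 'd', 'b', 'e'] -> ['a', 'd', 'b', 'e']
'b': index 2 in ['a', 'd', 'b', 'e'] -> ['b', 'a', 'd', 'e']
'b': index 0 in ['b', 'a', 'd', 'e'] -> ['b', 'a', 'd', 'e']
'e': index 3 in ['b', 'a', 'd', 'e'] -> ['e', 'b', 'a', 'd']
'b': index 1 in ['e', 'b', 'a', 'd'] -> ['b', 'e', 'a', 'd']


Output: [0, 2, 1, 0, 2, 0, 3, 1]


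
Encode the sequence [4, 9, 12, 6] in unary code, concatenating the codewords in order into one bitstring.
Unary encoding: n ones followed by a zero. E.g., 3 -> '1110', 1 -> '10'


Encode each number as n ones followed by a terminating 0:
  4 -> 11110 (5 bits)
  9 -> 1111111110 (10 bits)
  12 -> 1111111111110 (13 bits)
  6 -> 1111110 (7 bits)
Total length = 5 + 10 + 13 + 7 = 35 bits.

Unary([4, 9, 12, 6]) = 11110111111111011111111111101111110 (35 bits)


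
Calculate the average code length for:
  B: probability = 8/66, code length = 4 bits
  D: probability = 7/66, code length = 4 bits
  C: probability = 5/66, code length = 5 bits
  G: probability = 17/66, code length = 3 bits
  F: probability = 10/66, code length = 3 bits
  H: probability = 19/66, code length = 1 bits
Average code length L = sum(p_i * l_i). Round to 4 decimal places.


Weighted contributions p_i * l_i:
  B: (8/66) * 4 = 32/66
  D: (7/66) * 4 = 28/66
  C: (5/66) * 5 = 25/66
  G: (17/66) * 3 = 51/66
  F: (10/66) * 3 = 30/66
  H: (19/66) * 1 = 19/66
Sum = (32 + 28 + 25 + 51 + 30 + 19)/66 = 185/66

L = 185/66 = 2.8030 bits/symbol


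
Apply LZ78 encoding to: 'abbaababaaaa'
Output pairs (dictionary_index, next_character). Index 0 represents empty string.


LZ78 encoding steps:
Dictionary: {0: ''}
Step 1: w='' (idx 0), next='a' -> output (0, 'a'), add 'a' as idx 1
Step 2: w='' (idx 0), next='b' -> output (0, 'b'), add 'b' as idx 2
Step 3: w='b' (idx 2), next='a' -> output (2, 'a'), add 'ba' as idx 3
Step 4: w='a' (idx 1), next='b' -> output (1, 'b'), add 'ab' as idx 4
Step 5: w='ab' (idx 4), next='a' -> output (4, 'a'), add 'aba' as idx 5
Step 6: w='a' (idx 1), next='a' -> output (1, 'a'), add 'aa' as idx 6
Step 7: w='a' (idx 1), end of input -> output (1, '')


Encoded: [(0, 'a'), (0, 'b'), (2, 'a'), (1, 'b'), (4, 'a'), (1, 'a'), (1, '')]


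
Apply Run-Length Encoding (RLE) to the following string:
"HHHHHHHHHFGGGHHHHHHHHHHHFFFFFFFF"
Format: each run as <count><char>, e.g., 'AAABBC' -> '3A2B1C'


Scanning runs left to right:
  i=0: run of 'H' x 9 -> '9H'
  i=9: run of 'F' x 1 -> '1F'
  i=10: run of 'G' x 3 -> '3G'
  i=13: run of 'H' x 11 -> '11H'
  i=24: run of 'F' x 8 -> '8F'

RLE = 9H1F3G11H8F


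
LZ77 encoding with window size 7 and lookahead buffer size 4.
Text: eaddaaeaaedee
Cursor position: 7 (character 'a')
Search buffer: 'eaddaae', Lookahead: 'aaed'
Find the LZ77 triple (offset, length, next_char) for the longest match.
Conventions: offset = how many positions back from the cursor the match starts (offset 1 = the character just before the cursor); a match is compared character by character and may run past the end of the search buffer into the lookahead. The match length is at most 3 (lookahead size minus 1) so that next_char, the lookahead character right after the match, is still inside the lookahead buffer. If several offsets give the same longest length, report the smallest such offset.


Try each offset into the search buffer:
  offset=1 (pos 6, char 'e'): match length 0
  offset=2 (pos 5, char 'a'): match length 1
  offset=3 (pos 4, char 'a'): match length 3
  offset=4 (pos 3, char 'd'): match length 0
  offset=5 (pos 2, char 'd'): match length 0
  offset=6 (pos 1, char 'a'): match length 1
  offset=7 (pos 0, char 'e'): match length 0
Longest match has length 3 at offset 3.
next_char = character at position 7 + 3 = 10 -> 'd'

Best match: offset=3, length=3 (matching 'aae' starting at position 4)
LZ77 triple: (3, 3, 'd')


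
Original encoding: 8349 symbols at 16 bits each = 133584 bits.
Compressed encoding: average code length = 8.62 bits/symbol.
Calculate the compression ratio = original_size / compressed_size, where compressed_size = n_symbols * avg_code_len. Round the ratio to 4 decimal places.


original_size = n_symbols * orig_bits = 8349 * 16 = 133584 bits
compressed_size = n_symbols * avg_code_len = 8349 * 8.62 = 71968.38 bits
ratio = original_size / compressed_size = 133584 / 71968.38 = 1.8561

Compression ratio = 1.8561


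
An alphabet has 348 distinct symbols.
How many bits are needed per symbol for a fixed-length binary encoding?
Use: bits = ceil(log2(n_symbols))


log2(348) = 8.4429
Bracket: 2^8 = 256 < 348 <= 2^9 = 512
So ceil(log2(348)) = 9

bits = ceil(log2(348)) = ceil(8.4429) = 9 bits


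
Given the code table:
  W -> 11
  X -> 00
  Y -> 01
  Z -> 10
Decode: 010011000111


Decoding:
01 -> Y
00 -> X
11 -> W
00 -> X
01 -> Y
11 -> W


Result: YXWXYW


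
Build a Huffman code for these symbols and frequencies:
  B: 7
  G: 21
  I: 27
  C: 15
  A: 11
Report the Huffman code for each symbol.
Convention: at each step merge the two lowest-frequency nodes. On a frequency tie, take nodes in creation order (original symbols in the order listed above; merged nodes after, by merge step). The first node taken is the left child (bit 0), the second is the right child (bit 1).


Huffman tree construction:
Step 1: Merge B(7) + A(11) = 18
Step 2: Merge C(15) + (B+A)(18) = 33
Step 3: Merge G(21) + I(27) = 48
Step 4: Merge (C+(B+A))(33) + (G+I)(48) = 81
Read each symbol's code off the tree from the root (left child = 0, right child = 1).

Codes:
  B: 010 (length 3)
  G: 10 (length 2)
  I: 11 (length 2)
  C: 00 (length 2)
  A: 011 (length 3)
Average code length: 180/81 = 2.2222 bits/symbol


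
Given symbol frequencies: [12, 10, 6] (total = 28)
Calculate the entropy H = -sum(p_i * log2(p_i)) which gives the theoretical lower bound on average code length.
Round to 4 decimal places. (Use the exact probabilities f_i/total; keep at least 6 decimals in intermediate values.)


Per-symbol terms -p_i * log2(p_i) with p_i = f_i/28:
  p = 12/28 = 0.428571: log2(p) = -1.222392, -p*log2(p) = 0.523882
  p = 10/28 = 0.357143: log2(p) = -1.485427, -p*log2(p) = 0.530510
  p = 6/28 = 0.214286: log2(p) = -2.222392, -p*log2(p) = 0.476227
H = 0.523882 + 0.530510 + 0.476227 = 1.530619

H = 1.5306 bits/symbol


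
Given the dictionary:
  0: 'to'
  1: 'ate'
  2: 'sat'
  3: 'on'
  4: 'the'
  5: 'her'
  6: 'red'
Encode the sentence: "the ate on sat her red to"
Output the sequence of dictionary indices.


Look up each word in the dictionary:
  'the' -> 4
  'ate' -> 1
  'on' -> 3
  'sat' -> 2
  'her' -> 5
  'red' -> 6
  'to' -> 0

Encoded: [4, 1, 3, 2, 5, 6, 0]


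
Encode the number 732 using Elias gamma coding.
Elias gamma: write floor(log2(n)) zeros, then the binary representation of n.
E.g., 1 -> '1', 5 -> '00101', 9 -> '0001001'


num_bits = floor(log2(732)) + 1 = 10
leading_zeros = num_bits - 1 = 9
binary(732) = 1011011100

Elias gamma(732) = '000000000' + '1011011100' = 0000000001011011100 (19 bits)


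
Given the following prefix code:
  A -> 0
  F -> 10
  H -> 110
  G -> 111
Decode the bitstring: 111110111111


Decoding step by step:
Bits 111 -> G
Bits 110 -> H
Bits 111 -> G
Bits 111 -> G


Decoded message: GHGG


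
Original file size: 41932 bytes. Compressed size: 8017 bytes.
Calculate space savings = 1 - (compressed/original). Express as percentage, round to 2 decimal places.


ratio = compressed/original = 8017/41932 = 0.19119
savings = 1 - ratio = 1 - 0.19119 = 0.80881
as a percentage: 0.80881 * 100 = 80.88%

Space savings = 1 - 8017/41932 = 80.88%


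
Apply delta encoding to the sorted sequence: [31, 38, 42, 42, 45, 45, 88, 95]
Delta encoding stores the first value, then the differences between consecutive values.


First value: 31
Deltas:
  38 - 31 = 7
  42 - 38 = 4
  42 - 42 = 0
  45 - 42 = 3
  45 - 45 = 0
  88 - 45 = 43
  95 - 88 = 7


Delta encoded: [31, 7, 4, 0, 3, 0, 43, 7]


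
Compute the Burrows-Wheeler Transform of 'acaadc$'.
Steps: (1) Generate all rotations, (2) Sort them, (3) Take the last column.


Rotations (sorted):
  0: $acaadc -> last char: c
  1: aadc$ac -> last char: c
  2: acaadc$ -> last char: $
  3: adc$aca -> last char: a
  4: c$acaad -> last char: d
  5: caadc$a -> last char: a
  6: dc$acaa -> last char: a


BWT = cc$adaa


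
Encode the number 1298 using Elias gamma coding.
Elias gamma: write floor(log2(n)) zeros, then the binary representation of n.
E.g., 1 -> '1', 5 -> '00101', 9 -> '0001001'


num_bits = floor(log2(1298)) + 1 = 11
leading_zeros = num_bits - 1 = 10
binary(1298) = 10100010010

Elias gamma(1298) = '0000000000' + '10100010010' = 000000000010100010010 (21 bits)


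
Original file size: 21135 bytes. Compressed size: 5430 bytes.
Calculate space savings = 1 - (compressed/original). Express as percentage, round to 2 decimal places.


ratio = compressed/original = 5430/21135 = 0.25692
savings = 1 - ratio = 1 - 0.25692 = 0.74308
as a percentage: 0.74308 * 100 = 74.31%

Space savings = 1 - 5430/21135 = 74.31%


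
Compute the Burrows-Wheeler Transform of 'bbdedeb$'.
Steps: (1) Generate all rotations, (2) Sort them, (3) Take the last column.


Rotations (sorted):
  0: $bbdedeb -> last char: b
  1: b$bbdede -> last char: e
  2: bbdedeb$ -> last char: $
  3: bdedeb$b -> last char: b
  4: deb$bbde -> last char: e
  5: dedeb$bb -> last char: b
  6: eb$bbded -> last char: d
  7: edeb$bbd -> last char: d


BWT = be$bebdd


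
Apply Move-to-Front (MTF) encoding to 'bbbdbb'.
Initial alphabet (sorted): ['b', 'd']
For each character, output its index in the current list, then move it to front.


MTF encoding:
'b': index 0 in ['b', 'd'] -> ['b', 'd']
'b': index 0 in ['b', 'd'] -> ['b', 'd']
'b': index 0 in ['b', 'd'] -> ['b', 'd']
'd': index 1 in ['b', 'd'] -> ['d', 'b']
'b': index 1 in ['d', 'b'] -> ['b', 'd']
'b': index 0 in ['b', 'd'] -> ['b', 'd']


Output: [0, 0, 0, 1, 1, 0]


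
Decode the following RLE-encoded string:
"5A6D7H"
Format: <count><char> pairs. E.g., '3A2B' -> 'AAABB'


Expanding each <count><char> pair:
  5A -> 'AAAAA'
  6D -> 'DDDDDD'
  7H -> 'HHHHHHH'

Decoded = AAAAADDDDDDHHHHHHH


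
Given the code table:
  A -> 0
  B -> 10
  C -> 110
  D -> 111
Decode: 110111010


Decoding:
110 -> C
111 -> D
0 -> A
10 -> B


Result: CDAB


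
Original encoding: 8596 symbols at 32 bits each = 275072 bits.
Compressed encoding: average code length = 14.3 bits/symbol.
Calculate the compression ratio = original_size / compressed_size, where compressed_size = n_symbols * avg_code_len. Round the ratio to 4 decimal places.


original_size = n_symbols * orig_bits = 8596 * 32 = 275072 bits
compressed_size = n_symbols * avg_code_len = 8596 * 14.3 = 122922.8 bits
ratio = original_size / compressed_size = 275072 / 122922.8 = 2.2378

Compression ratio = 2.2378


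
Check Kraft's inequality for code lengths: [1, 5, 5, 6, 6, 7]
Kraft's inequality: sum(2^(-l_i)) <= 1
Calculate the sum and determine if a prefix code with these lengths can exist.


Sum = 2^(-1) + 2^(-5) + 2^(-5) + 2^(-6) + 2^(-6) + 2^(-7)
    = 0.5 + 0.03125 + 0.03125 + 0.015625 + 0.015625 + 0.0078125
    = 77/128 = 0.6015625
Since 0.6015625 <= 1, Kraft's inequality IS satisfied.
A prefix code with these lengths CAN exist.

Kraft sum = 0.6015625. Satisfied.


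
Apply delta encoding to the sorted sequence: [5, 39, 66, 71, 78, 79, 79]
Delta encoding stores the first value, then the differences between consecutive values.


First value: 5
Deltas:
  39 - 5 = 34
  66 - 39 = 27
  71 - 66 = 5
  78 - 71 = 7
  79 - 78 = 1
  79 - 79 = 0


Delta encoded: [5, 34, 27, 5, 7, 1, 0]


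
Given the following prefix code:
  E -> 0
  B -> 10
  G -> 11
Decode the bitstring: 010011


Decoding step by step:
Bits 0 -> E
Bits 10 -> B
Bits 0 -> E
Bits 11 -> G


Decoded message: EBEG


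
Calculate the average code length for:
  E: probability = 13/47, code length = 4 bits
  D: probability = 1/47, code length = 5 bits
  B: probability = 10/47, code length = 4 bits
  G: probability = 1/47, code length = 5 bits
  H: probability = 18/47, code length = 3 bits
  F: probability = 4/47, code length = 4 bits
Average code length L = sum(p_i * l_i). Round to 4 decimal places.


Weighted contributions p_i * l_i:
  E: (13/47) * 4 = 52/47
  D: (1/47) * 5 = 5/47
  B: (10/47) * 4 = 40/47
  G: (1/47) * 5 = 5/47
  H: (18/47) * 3 = 54/47
  F: (4/47) * 4 = 16/47
Sum = (52 + 5 + 40 + 5 + 54 + 16)/47 = 172/47

L = 172/47 = 3.6596 bits/symbol


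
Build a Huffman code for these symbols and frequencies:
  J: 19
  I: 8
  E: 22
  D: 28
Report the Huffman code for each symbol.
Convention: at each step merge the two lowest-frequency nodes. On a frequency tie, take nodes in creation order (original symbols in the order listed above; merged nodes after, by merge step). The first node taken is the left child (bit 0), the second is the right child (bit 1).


Huffman tree construction:
Step 1: Merge I(8) + J(19) = 27
Step 2: Merge E(22) + (I+J)(27) = 49
Step 3: Merge D(28) + (E+(I+J))(49) = 77
Read each symbol's code off the tree from the root (left child = 0, right child = 1).

Codes:
  J: 111 (length 3)
  I: 110 (length 3)
  E: 10 (length 2)
  D: 0 (length 1)
Average code length: 153/77 = 1.9870 bits/symbol


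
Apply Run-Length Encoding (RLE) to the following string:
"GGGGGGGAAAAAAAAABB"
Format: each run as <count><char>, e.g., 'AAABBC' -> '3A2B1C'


Scanning runs left to right:
  i=0: run of 'G' x 7 -> '7G'
  i=7: run of 'A' x 9 -> '9A'
  i=16: run of 'B' x 2 -> '2B'

RLE = 7G9A2B


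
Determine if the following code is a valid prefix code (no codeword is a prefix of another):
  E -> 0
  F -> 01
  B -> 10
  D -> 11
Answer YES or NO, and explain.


Checking each pair (does one codeword prefix another?):
  E='0' vs F='01': prefix -- VIOLATION

NO -- this is NOT a valid prefix code. E (0) is a prefix of F (01).


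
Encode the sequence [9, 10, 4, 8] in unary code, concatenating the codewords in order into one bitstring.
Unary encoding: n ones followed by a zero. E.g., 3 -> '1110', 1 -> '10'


Encode each number as n ones followed by a terminating 0:
  9 -> 1111111110 (10 bits)
  10 -> 11111111110 (11 bits)
  4 -> 11110 (5 bits)
  8 -> 111111110 (9 bits)
Total length = 10 + 11 + 5 + 9 = 35 bits.

Unary([9, 10, 4, 8]) = 11111111101111111111011110111111110 (35 bits)


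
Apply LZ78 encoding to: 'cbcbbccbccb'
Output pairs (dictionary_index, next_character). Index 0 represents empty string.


LZ78 encoding steps:
Dictionary: {0: ''}
Step 1: w='' (idx 0), next='c' -> output (0, 'c'), add 'c' as idx 1
Step 2: w='' (idx 0), next='b' -> output (0, 'b'), add 'b' as idx 2
Step 3: w='c' (idx 1), next='b' -> output (1, 'b'), add 'cb' as idx 3
Step 4: w='b' (idx 2), next='c' -> output (2, 'c'), add 'bc' as idx 4
Step 5: w='cb' (idx 3), next='c' -> output (3, 'c'), add 'cbc' as idx 5
Step 6: w='cb' (idx 3), end of input -> output (3, '')


Encoded: [(0, 'c'), (0, 'b'), (1, 'b'), (2, 'c'), (3, 'c'), (3, '')]


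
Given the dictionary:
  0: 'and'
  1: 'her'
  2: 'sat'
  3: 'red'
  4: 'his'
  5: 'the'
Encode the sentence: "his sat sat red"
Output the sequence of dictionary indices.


Look up each word in the dictionary:
  'his' -> 4
  'sat' -> 2
  'sat' -> 2
  'red' -> 3

Encoded: [4, 2, 2, 3]


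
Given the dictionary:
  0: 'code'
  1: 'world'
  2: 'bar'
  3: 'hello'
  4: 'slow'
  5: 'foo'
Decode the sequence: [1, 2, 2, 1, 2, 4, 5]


Look up each index in the dictionary:
  1 -> 'world'
  2 -> 'bar'
  2 -> 'bar'
  1 -> 'world'
  2 -> 'bar'
  4 -> 'slow'
  5 -> 'foo'

Decoded: "world bar bar world bar slow foo"


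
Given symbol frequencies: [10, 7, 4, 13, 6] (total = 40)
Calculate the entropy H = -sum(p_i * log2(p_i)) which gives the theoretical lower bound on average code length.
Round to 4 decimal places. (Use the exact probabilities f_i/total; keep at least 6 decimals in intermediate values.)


Per-symbol terms -p_i * log2(p_i) with p_i = f_i/40:
  p = 10/40 = 0.250000: log2(p) = -2.000000, -p*log2(p) = 0.500000
  p = 7/40 = 0.175000: log2(p) = -2.514573, -p*log2(p) = 0.440050
  p = 4/40 = 0.100000: log2(p) = -3.321928, -p*log2(p) = 0.332193
  p = 13/40 = 0.325000: log2(p) = -1.621488, -p*log2(p) = 0.526984
  p = 6/40 = 0.150000: log2(p) = -2.736966, -p*log2(p) = 0.410545
H = 0.500000 + 0.440050 + 0.332193 + 0.526984 + 0.410545 = 2.209772

H = 2.2098 bits/symbol


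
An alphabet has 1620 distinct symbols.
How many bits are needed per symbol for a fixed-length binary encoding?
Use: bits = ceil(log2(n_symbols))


log2(1620) = 10.6618
Bracket: 2^10 = 1024 < 1620 <= 2^11 = 2048
So ceil(log2(1620)) = 11

bits = ceil(log2(1620)) = ceil(10.6618) = 11 bits


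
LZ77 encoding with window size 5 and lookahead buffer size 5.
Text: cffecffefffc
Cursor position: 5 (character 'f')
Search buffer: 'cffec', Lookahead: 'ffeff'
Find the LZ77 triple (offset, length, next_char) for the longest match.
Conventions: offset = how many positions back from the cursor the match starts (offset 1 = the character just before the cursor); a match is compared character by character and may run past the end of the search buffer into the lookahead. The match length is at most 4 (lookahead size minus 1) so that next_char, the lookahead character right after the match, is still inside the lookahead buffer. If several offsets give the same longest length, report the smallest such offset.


Try each offset into the search buffer:
  offset=1 (pos 4, char 'c'): match length 0
  offset=2 (pos 3, char 'e'): match length 0
  offset=3 (pos 2, char 'f'): match length 1
  offset=4 (pos 1, char 'f'): match length 3
  offset=5 (pos 0, char 'c'): match length 0
Longest match has length 3 at offset 4.
next_char = character at position 5 + 3 = 8 -> 'f'

Best match: offset=4, length=3 (matching 'ffe' starting at position 1)
LZ77 triple: (4, 3, 'f')


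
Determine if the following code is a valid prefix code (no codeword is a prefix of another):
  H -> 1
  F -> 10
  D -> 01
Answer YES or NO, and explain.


Checking each pair (does one codeword prefix another?):
  H='1' vs F='10': prefix -- VIOLATION

NO -- this is NOT a valid prefix code. H (1) is a prefix of F (10).


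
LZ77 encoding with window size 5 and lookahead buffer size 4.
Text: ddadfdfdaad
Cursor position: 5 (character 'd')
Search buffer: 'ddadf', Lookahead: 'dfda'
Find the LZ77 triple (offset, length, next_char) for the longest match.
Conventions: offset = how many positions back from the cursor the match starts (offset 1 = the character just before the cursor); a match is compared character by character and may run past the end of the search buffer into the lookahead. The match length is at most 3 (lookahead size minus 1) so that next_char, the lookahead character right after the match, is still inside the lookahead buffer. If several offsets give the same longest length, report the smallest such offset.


Try each offset into the search buffer:
  offset=1 (pos 4, char 'f'): match length 0
  offset=2 (pos 3, char 'd'): match length 3
  offset=3 (pos 2, char 'a'): match length 0
  offset=4 (pos 1, char 'd'): match length 1
  offset=5 (pos 0, char 'd'): match length 1
Longest match has length 3 at offset 2.
next_char = character at position 5 + 3 = 8 -> 'a'

Best match: offset=2, length=3 (matching 'dfd' starting at position 3)
LZ77 triple: (2, 3, 'a')
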